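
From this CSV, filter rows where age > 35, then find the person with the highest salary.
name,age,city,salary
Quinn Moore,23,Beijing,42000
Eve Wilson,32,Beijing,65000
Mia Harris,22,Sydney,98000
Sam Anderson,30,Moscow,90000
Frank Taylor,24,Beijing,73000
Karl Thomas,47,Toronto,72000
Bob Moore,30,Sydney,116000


Filter: age > 35
Sort by: salary (descending)

Filtered records (1):
  Karl Thomas, age 47, salary $72000

Highest salary: Karl Thomas ($72000)

Karl Thomas


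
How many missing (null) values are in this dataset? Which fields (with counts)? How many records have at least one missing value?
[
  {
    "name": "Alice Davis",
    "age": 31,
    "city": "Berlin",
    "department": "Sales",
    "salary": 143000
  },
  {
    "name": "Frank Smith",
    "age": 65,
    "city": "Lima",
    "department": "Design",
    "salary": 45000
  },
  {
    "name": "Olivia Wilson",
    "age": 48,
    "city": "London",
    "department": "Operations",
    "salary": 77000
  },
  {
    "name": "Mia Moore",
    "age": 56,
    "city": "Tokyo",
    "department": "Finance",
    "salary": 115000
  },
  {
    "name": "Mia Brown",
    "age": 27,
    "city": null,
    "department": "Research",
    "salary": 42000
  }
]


Checking for missing (null) values in 5 records:

  Alice Davis: complete
  Frank Smith: complete
  Olivia Wilson: complete
  Mia Moore: complete
  Mia Brown: city

Per field:
  name: 0 missing
  age: 0 missing
  city: 1 missing
  department: 0 missing
  salary: 0 missing

Total missing values: 1
Records with any missing: 1

1 missing values (city: 1); 1 incomplete records


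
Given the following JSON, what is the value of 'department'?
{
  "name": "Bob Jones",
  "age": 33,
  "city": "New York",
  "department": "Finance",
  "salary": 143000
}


Looking up field 'department'
Value: Finance

Finance


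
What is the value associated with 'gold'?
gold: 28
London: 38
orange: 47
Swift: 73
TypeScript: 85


Looking up key 'gold'
Value: 28

28


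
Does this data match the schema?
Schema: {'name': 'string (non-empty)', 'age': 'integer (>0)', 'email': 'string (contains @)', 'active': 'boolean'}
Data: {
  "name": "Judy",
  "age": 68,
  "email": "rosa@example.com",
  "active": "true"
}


Validating each field against schema:
  name: OK (non-empty string)
  age: OK (positive integer)
  email: OK (string with @)
  active: FAIL ("true" is not a boolean)

Result: INVALID (1 error: active)

INVALID (1 error: active)


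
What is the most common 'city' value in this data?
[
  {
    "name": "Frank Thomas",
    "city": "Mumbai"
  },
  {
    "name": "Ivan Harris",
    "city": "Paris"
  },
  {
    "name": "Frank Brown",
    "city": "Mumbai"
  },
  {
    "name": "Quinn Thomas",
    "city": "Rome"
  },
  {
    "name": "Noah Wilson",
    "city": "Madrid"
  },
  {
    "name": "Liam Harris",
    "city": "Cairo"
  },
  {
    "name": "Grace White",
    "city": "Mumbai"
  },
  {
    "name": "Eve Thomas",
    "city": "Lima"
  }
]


Counting 'city' values across 8 records:

  Mumbai: 3 ###
  Paris: 1 #
  Rome: 1 #
  Madrid: 1 #
  Cairo: 1 #
  Lima: 1 #

Most common: Mumbai (3 times)

Mumbai (3 times)


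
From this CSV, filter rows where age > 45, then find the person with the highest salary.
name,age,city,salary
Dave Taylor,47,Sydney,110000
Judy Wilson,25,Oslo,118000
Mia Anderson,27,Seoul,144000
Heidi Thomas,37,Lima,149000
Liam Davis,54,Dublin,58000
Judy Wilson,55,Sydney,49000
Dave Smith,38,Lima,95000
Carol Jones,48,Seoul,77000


Filter: age > 45
Sort by: salary (descending)

Filtered records (4):
  Dave Taylor, age 47, salary $110000
  Carol Jones, age 48, salary $77000
  Liam Davis, age 54, salary $58000
  Judy Wilson, age 55, salary $49000

Highest salary: Dave Taylor ($110000)

Dave Taylor


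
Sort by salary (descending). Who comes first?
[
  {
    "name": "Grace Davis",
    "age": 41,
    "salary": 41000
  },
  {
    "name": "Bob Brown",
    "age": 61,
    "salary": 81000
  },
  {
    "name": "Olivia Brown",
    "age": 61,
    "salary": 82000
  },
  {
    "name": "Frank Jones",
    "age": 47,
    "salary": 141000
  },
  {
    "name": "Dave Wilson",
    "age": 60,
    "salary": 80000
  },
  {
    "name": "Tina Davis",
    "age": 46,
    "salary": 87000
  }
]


Sort by: salary (descending)

Sorted order:
  1. Frank Jones (salary = 141000)
  2. Tina Davis (salary = 87000)
  3. Olivia Brown (salary = 82000)
  4. Bob Brown (salary = 81000)
  5. Dave Wilson (salary = 80000)
  6. Grace Davis (salary = 41000)

First: Frank Jones

Frank Jones


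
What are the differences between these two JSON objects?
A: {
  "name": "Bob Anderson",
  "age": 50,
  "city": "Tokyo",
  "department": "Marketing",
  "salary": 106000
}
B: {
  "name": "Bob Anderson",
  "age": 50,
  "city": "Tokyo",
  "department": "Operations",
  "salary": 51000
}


Comparing each field (in key order):
  name: same
  age: same
  city: same
  department: DIFFERENT
  salary: DIFFERENT
Differences:
  department: Marketing -> Operations
  salary: 106000 -> 51000

2 field(s) changed

2 changes: department, salary


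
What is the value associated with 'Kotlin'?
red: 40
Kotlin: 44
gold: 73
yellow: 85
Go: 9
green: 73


Looking up key 'Kotlin'
Value: 44

44


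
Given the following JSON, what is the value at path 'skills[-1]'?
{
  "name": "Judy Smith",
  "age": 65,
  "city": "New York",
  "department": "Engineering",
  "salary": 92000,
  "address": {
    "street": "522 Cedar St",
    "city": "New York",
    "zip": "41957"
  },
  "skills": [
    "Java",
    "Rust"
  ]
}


Query: skills[-1]
Path: skills -> last element
Value: Rust

Rust


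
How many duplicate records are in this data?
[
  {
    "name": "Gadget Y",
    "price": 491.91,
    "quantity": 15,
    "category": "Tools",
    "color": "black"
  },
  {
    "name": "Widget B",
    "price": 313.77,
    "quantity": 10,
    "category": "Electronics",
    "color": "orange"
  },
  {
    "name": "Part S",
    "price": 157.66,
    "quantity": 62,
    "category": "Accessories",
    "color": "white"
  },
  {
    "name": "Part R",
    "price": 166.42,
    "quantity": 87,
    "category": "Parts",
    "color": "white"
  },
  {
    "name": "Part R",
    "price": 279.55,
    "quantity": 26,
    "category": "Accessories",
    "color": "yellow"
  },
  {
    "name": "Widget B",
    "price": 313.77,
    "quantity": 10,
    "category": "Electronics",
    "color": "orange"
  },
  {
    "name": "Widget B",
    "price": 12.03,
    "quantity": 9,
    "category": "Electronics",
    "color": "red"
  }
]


Checking 7 records for duplicates:

  Row 1: Gadget Y ($491.91, qty 15)
  Row 2: Widget B ($313.77, qty 10)
  Row 3: Part S ($157.66, qty 62)
  Row 4: Part R ($166.42, qty 87)
  Row 5: Part R ($279.55, qty 26)
  Row 6: Widget B ($313.77, qty 10) <-- DUPLICATE
  Row 7: Widget B ($12.03, qty 9)

Duplicates found: 1
Unique records: 6

1 duplicates, 6 unique


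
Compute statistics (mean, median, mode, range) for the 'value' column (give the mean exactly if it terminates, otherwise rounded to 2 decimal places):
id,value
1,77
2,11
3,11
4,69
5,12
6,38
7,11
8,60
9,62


Data: [77, 11, 11, 69, 12, 38, 11, 60, 62]
Count: 9
Sum: 351
Mean: 351/9 = 39
Sorted: [11, 11, 11, 12, 38, 60, 62, 69, 77]
Median: 38.0
Mode: 11 (3 times)
Range: 77 - 11 = 66
Min: 11, Max: 77

mean=39, median=38.0, mode=11, range=66


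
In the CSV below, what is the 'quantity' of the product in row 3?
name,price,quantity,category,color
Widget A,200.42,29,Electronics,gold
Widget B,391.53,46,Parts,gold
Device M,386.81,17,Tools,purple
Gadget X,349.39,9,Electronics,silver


Query: Row 3 ('Device M'), column 'quantity'
Value: 17

17


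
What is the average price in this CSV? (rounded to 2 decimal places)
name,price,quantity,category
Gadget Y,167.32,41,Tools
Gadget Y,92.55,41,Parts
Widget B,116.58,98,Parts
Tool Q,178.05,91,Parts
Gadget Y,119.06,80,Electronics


Computing average price:
Values: [167.32, 92.55, 116.58, 178.05, 119.06]
Sum = 673.56
Count = 5
Average = 673.56/5 = 134.712 exactly -> 134.71 (rounded half-up to 2 decimal places)

134.71


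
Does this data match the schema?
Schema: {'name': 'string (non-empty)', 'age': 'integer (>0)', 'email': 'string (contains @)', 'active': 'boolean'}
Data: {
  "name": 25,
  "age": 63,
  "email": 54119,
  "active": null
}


Validating each field against schema:
  name: FAIL (25 is not a string)
  age: OK (positive integer)
  email: FAIL (54119 is not a string)
  active: FAIL (null is not a boolean)

Result: INVALID (3 errors: name, email, active)

INVALID (3 errors: name, email, active)


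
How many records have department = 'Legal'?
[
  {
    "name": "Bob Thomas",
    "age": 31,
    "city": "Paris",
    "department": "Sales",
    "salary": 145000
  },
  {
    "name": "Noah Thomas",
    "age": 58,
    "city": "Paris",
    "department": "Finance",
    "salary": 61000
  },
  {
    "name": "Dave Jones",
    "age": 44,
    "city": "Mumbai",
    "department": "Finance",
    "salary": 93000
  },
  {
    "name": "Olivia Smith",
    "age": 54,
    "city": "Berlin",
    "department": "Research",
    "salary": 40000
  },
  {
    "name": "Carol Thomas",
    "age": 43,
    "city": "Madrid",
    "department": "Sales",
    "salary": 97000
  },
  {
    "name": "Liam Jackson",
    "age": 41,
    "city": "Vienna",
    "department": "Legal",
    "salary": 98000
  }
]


Data: 6 records
Condition: department = 'Legal'

Checking each record:
  Bob Thomas: Sales
  Noah Thomas: Finance
  Dave Jones: Finance
  Olivia Smith: Research
  Carol Thomas: Sales
  Liam Jackson: Legal MATCH

Count: 1

1


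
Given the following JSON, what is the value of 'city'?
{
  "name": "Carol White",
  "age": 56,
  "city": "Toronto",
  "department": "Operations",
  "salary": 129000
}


Looking up field 'city'
Value: Toronto

Toronto


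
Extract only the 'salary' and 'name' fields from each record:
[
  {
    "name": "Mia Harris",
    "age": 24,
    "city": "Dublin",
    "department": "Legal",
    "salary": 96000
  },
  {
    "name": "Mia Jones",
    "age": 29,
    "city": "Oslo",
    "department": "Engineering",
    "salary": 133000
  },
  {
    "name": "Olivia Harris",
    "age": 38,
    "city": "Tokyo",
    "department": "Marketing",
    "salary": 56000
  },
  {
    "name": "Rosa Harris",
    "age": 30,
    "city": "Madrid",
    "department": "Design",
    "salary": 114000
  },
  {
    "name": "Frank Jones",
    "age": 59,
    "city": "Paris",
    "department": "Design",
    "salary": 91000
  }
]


Original: 5 records with fields: name, age, city, department, salary
Keep: ['salary', 'name']
Drop: ['age', 'city', 'department']
Result: 5 records, 2 fields each

[
  {
    "salary": 96000,
    "name": "Mia Harris"
  },
  {
    "salary": 133000,
    "name": "Mia Jones"
  },
  {
    "salary": 56000,
    "name": "Olivia Harris"
  },
  {
    "salary": 114000,
    "name": "Rosa Harris"
  },
  {
    "salary": 91000,
    "name": "Frank Jones"
  }
]


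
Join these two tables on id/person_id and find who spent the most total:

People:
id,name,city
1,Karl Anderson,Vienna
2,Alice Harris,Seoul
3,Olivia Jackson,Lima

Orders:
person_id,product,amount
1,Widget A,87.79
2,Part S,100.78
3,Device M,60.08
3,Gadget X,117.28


Join on: people.id = orders.person_id

Joined rows:
  Karl Anderson (Vienna) bought Widget A for $87.79
  Alice Harris (Seoul) bought Part S for $100.78
  Olivia Jackson (Lima) bought Device M for $60.08
  Olivia Jackson (Lima) bought Gadget X for $117.28

Total per person:
  Olivia Jackson: $177.36
  Alice Harris: $100.78
  Karl Anderson: $87.79

Top spender: Olivia Jackson ($177.36)

Olivia Jackson ($177.36)


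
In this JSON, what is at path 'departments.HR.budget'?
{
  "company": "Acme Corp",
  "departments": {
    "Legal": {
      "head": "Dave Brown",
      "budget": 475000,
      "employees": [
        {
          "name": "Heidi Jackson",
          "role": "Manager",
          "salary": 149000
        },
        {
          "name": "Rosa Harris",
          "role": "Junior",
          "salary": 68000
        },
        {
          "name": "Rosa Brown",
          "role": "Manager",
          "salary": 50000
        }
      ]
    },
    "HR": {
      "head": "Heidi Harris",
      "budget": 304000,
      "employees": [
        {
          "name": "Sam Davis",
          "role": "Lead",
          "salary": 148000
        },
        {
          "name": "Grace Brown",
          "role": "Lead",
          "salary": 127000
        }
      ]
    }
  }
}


Path: departments.HR.budget

Navigate:
  -> departments
  -> HR
  -> budget = 304000

304000


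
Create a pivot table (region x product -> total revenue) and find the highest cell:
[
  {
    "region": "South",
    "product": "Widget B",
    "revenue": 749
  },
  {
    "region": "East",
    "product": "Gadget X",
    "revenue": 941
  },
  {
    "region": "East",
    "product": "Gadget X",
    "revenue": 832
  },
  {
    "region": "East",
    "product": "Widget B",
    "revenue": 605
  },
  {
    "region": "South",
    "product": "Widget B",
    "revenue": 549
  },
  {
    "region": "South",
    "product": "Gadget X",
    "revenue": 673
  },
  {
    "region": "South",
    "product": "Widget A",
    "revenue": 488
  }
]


Pivot: region (rows) x product (columns) -> total revenue

     Gadget X      Widget A      Widget B    
East          1773             0           605  
South          673           488          1298  

Highest: East / Gadget X = $1773

East / Gadget X = $1773


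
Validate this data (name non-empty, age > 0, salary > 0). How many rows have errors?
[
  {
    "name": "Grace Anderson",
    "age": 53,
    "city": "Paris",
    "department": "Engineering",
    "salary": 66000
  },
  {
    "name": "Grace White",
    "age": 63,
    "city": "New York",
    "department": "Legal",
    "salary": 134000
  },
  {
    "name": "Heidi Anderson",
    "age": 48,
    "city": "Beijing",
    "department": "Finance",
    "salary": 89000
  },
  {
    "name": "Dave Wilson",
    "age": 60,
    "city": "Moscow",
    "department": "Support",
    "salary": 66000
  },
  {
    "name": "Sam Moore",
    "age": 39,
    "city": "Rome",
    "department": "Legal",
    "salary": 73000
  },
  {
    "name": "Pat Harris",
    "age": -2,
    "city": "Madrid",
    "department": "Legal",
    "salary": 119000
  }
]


Validating 6 records:
Rules: name non-empty, age > 0, salary > 0

  Row 1 (Grace Anderson): OK
  Row 2 (Grace White): OK
  Row 3 (Heidi Anderson): OK
  Row 4 (Dave Wilson): OK
  Row 5 (Sam Moore): OK
  Row 6 (Pat Harris): negative age: -2

Total errors: 1

1 errors


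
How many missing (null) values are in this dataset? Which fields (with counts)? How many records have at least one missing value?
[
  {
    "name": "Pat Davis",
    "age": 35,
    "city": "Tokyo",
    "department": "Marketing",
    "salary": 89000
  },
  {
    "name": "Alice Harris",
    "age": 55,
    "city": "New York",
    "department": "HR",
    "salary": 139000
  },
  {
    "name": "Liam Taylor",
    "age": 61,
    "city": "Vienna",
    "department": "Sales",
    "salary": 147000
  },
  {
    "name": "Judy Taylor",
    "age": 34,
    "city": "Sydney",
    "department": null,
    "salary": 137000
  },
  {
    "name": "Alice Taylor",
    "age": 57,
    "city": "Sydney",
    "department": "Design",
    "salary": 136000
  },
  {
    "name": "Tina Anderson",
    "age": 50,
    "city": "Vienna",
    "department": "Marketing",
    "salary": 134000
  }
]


Checking for missing (null) values in 6 records:

  Pat Davis: complete
  Alice Harris: complete
  Liam Taylor: complete
  Judy Taylor: department
  Alice Taylor: complete
  Tina Anderson: complete

Per field:
  name: 0 missing
  age: 0 missing
  city: 0 missing
  department: 1 missing
  salary: 0 missing

Total missing values: 1
Records with any missing: 1

1 missing values (department: 1); 1 incomplete records


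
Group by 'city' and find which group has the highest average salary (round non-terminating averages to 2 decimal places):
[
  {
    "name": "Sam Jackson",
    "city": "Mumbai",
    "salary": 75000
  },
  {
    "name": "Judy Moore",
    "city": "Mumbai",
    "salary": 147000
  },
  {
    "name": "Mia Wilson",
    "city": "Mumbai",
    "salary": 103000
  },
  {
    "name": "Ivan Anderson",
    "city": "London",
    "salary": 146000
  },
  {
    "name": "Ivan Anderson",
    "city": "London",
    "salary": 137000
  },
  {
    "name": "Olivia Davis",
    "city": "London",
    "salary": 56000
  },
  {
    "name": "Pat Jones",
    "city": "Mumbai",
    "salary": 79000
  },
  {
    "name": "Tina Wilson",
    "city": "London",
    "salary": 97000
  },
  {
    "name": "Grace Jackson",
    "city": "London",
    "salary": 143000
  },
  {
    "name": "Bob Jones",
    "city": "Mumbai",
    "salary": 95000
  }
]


Group by: city

Groups:
  London: 5 people, avg salary = 579000/5 = $115800
  Mumbai: 5 people, avg salary = 499000/5 = $99800

Highest average salary: London ($115800)

London ($115800)


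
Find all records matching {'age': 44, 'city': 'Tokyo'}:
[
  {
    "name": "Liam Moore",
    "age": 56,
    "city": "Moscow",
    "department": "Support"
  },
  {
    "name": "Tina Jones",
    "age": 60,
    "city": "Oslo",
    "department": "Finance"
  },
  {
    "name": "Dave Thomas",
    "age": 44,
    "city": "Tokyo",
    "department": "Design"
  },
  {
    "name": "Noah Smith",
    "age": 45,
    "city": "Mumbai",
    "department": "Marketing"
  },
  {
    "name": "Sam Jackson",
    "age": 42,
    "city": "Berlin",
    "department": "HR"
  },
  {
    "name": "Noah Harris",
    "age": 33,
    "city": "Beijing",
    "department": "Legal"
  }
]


Search criteria: {'age': 44, 'city': 'Tokyo'}

Checking 6 records:
  Liam Moore: {age: 56, city: Moscow}
  Tina Jones: {age: 60, city: Oslo}
  Dave Thomas: {age: 44, city: Tokyo} <-- MATCH
  Noah Smith: {age: 45, city: Mumbai}
  Sam Jackson: {age: 42, city: Berlin}
  Noah Harris: {age: 33, city: Beijing}

Matches: ["Dave Thomas"]

["Dave Thomas"]


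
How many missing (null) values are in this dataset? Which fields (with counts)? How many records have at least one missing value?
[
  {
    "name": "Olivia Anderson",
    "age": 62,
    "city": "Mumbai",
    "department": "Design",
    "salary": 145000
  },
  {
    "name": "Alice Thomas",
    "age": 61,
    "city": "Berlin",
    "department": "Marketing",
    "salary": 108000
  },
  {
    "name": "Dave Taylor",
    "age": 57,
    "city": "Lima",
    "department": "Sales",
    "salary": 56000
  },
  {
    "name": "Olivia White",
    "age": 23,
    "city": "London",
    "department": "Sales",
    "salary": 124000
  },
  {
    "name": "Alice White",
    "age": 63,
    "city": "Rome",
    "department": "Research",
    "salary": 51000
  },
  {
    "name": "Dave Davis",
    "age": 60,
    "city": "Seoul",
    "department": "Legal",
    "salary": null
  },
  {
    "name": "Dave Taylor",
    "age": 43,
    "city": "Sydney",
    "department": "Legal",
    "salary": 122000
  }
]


Checking for missing (null) values in 7 records:

  Olivia Anderson: complete
  Alice Thomas: complete
  Dave Taylor: complete
  Olivia White: complete
  Alice White: complete
  Dave Davis: salary
  Dave Taylor: complete

Per field:
  name: 0 missing
  age: 0 missing
  city: 0 missing
  department: 0 missing
  salary: 1 missing

Total missing values: 1
Records with any missing: 1

1 missing values (salary: 1); 1 incomplete records


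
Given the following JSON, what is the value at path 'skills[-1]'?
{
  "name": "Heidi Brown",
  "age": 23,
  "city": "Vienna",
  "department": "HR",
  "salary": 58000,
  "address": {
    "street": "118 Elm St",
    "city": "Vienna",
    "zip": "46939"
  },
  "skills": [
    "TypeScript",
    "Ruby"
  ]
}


Query: skills[-1]
Path: skills -> last element
Value: Ruby

Ruby


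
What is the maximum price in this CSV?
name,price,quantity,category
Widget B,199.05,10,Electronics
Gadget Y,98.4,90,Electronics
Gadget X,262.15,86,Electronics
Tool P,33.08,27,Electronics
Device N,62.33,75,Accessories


Computing maximum price:
Values: [199.05, 98.4, 262.15, 33.08, 62.33]
Max = 262.15

262.15


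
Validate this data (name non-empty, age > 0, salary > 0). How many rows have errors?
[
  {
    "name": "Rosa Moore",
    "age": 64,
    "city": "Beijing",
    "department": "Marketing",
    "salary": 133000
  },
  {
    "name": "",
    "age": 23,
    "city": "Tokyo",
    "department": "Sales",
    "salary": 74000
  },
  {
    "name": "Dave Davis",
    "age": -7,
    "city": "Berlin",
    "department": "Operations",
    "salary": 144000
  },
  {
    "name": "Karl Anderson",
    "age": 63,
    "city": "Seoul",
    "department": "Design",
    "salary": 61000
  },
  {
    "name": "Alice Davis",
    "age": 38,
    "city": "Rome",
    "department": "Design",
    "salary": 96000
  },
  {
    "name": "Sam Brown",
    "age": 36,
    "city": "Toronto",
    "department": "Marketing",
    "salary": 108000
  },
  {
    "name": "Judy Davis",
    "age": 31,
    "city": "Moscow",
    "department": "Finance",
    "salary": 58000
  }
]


Validating 7 records:
Rules: name non-empty, age > 0, salary > 0

  Row 1 (Rosa Moore): OK
  Row 2 (???): empty name
  Row 3 (Dave Davis): negative age: -7
  Row 4 (Karl Anderson): OK
  Row 5 (Alice Davis): OK
  Row 6 (Sam Brown): OK
  Row 7 (Judy Davis): OK

Total errors: 2

2 errors


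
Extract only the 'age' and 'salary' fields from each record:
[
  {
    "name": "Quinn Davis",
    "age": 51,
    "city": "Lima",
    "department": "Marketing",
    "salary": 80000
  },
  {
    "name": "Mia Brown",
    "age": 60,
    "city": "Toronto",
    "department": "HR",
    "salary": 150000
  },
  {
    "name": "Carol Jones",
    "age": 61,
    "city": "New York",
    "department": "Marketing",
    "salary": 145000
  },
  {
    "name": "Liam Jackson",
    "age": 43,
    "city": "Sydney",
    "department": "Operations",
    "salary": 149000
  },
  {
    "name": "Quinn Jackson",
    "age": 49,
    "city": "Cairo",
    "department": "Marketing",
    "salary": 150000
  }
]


Original: 5 records with fields: name, age, city, department, salary
Keep: ['age', 'salary']
Drop: ['name', 'city', 'department']
Result: 5 records, 2 fields each

[
  {
    "age": 51,
    "salary": 80000
  },
  {
    "age": 60,
    "salary": 150000
  },
  {
    "age": 61,
    "salary": 145000
  },
  {
    "age": 43,
    "salary": 149000
  },
  {
    "age": 49,
    "salary": 150000
  }
]


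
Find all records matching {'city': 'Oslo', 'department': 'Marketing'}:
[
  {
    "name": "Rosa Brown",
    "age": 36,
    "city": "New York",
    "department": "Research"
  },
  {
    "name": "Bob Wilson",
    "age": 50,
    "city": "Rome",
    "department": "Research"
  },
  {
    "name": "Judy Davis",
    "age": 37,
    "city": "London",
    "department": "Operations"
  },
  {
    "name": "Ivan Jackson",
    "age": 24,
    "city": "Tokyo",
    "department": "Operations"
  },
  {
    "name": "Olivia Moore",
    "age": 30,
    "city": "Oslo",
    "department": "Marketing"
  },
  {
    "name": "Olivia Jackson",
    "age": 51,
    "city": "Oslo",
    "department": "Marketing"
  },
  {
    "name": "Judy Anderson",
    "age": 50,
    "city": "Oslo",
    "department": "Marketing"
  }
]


Search criteria: {'city': 'Oslo', 'department': 'Marketing'}

Checking 7 records:
  Rosa Brown: {city: New York, department: Research}
  Bob Wilson: {city: Rome, department: Research}
  Judy Davis: {city: London, department: Operations}
  Ivan Jackson: {city: Tokyo, department: Operations}
  Olivia Moore: {city: Oslo, department: Marketing} <-- MATCH
  Olivia Jackson: {city: Oslo, department: Marketing} <-- MATCH
  Judy Anderson: {city: Oslo, department: Marketing} <-- MATCH

Matches: ["Olivia Moore", "Olivia Jackson", "Judy Anderson"]

["Olivia Moore", "Olivia Jackson", "Judy Anderson"]


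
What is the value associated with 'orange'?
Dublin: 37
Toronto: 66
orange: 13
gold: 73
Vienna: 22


Looking up key 'orange'
Value: 13

13


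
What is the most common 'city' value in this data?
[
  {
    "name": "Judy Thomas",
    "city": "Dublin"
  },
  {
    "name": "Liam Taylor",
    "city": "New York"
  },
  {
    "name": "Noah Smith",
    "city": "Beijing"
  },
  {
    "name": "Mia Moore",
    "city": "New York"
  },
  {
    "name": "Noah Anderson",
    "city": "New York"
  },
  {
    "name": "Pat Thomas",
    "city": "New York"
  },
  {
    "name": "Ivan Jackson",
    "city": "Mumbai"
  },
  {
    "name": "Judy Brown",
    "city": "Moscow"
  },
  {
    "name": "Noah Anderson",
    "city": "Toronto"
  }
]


Counting 'city' values across 9 records:

  New York: 4 ####
  Dublin: 1 #
  Beijing: 1 #
  Mumbai: 1 #
  Moscow: 1 #
  Toronto: 1 #

Most common: New York (4 times)

New York (4 times)


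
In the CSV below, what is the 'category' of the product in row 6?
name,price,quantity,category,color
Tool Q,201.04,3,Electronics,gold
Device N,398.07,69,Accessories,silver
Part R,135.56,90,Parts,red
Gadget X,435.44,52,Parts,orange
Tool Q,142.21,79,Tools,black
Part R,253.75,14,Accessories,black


Query: Row 6 ('Part R'), column 'category'
Value: Accessories

Accessories


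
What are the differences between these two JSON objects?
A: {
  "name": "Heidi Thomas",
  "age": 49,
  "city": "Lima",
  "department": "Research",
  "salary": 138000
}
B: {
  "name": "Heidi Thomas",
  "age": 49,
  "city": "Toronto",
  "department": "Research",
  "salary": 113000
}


Comparing each field (in key order):
  name: same
  age: same
  city: DIFFERENT
  department: same
  salary: DIFFERENT
Differences:
  city: Lima -> Toronto
  salary: 138000 -> 113000

2 field(s) changed

2 changes: city, salary


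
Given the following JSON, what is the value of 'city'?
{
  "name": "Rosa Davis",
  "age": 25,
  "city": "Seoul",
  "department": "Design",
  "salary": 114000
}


Looking up field 'city'
Value: Seoul

Seoul


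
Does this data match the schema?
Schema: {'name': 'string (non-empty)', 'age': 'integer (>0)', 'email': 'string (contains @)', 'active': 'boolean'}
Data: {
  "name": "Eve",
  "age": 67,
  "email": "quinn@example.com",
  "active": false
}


Validating each field against schema:
  name: OK (non-empty string)
  age: OK (positive integer)
  email: OK (string with @)
  active: OK (boolean)

Result: VALID

VALID


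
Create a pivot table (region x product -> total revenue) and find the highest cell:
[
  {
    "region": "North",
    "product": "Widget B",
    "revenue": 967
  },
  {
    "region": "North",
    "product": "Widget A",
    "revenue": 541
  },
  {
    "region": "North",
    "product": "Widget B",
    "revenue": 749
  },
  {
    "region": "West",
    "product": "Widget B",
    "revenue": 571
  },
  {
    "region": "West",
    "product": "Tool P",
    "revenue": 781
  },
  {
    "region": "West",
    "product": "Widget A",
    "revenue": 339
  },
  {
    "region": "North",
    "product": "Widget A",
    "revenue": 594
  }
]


Pivot: region (rows) x product (columns) -> total revenue

     Tool P        Widget A      Widget B    
North            0          1135          1716  
West           781           339           571  

Highest: North / Widget B = $1716

North / Widget B = $1716


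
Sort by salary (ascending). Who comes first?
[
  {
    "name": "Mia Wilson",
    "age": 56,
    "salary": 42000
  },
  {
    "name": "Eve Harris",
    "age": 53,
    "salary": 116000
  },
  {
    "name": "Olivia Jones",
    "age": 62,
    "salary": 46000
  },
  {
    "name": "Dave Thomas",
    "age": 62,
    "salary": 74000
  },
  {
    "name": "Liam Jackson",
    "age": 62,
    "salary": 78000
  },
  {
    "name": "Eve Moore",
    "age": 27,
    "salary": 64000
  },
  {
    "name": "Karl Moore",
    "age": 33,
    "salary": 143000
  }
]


Sort by: salary (ascending)

Sorted order:
  1. Mia Wilson (salary = 42000)
  2. Olivia Jones (salary = 46000)
  3. Eve Moore (salary = 64000)
  4. Dave Thomas (salary = 74000)
  5. Liam Jackson (salary = 78000)
  6. Eve Harris (salary = 116000)
  7. Karl Moore (salary = 143000)

First: Mia Wilson

Mia Wilson


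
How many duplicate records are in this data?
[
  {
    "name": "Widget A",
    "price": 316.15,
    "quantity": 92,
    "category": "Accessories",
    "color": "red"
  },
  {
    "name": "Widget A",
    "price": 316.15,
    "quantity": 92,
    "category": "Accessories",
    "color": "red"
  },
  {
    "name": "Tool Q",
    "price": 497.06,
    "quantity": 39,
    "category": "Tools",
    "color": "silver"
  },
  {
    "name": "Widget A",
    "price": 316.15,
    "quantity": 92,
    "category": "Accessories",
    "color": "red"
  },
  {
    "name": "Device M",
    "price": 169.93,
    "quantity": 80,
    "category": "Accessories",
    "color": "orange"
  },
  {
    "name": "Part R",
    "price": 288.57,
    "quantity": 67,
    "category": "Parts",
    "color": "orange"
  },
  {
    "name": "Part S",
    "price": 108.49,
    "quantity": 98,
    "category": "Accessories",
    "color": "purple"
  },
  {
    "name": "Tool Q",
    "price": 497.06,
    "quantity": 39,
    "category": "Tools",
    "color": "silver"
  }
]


Checking 8 records for duplicates:

  Row 1: Widget A ($316.15, qty 92)
  Row 2: Widget A ($316.15, qty 92) <-- DUPLICATE
  Row 3: Tool Q ($497.06, qty 39)
  Row 4: Widget A ($316.15, qty 92) <-- DUPLICATE
  Row 5: Device M ($169.93, qty 80)
  Row 6: Part R ($288.57, qty 67)
  Row 7: Part S ($108.49, qty 98)
  Row 8: Tool Q ($497.06, qty 39) <-- DUPLICATE

Duplicates found: 3
Unique records: 5

3 duplicates, 5 unique


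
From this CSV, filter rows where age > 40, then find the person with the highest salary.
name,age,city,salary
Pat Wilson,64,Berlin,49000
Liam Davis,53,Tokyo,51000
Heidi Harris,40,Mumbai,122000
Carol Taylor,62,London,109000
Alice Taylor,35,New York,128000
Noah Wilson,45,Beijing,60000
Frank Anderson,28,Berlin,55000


Filter: age > 40
Sort by: salary (descending)

Filtered records (4):
  Carol Taylor, age 62, salary $109000
  Noah Wilson, age 45, salary $60000
  Liam Davis, age 53, salary $51000
  Pat Wilson, age 64, salary $49000

Highest salary: Carol Taylor ($109000)

Carol Taylor


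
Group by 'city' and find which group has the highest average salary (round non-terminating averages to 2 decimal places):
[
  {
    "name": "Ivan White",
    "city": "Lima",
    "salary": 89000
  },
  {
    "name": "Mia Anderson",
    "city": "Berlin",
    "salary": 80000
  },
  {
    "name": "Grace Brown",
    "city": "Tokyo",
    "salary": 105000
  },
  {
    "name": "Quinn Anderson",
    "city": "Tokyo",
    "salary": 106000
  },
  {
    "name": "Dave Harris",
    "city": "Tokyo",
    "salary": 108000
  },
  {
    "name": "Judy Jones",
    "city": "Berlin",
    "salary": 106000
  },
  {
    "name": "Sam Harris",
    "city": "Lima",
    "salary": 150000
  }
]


Group by: city

Groups:
  Berlin: 2 people, avg salary = 186000/2 = $93000
  Lima: 2 people, avg salary = 239000/2 = $119500
  Tokyo: 3 people, avg salary = 319000/3 ≈ $106333.33

Highest average salary: Lima ($119500)

Lima ($119500)


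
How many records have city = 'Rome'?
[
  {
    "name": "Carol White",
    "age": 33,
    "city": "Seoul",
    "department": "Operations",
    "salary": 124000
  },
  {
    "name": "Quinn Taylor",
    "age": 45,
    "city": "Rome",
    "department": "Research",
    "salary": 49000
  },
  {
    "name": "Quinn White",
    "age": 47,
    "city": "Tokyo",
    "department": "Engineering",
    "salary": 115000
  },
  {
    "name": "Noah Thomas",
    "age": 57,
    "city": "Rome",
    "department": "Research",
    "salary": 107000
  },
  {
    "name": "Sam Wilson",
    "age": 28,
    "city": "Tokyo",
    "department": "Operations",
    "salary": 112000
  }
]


Data: 5 records
Condition: city = 'Rome'

Checking each record:
  Carol White: Seoul
  Quinn Taylor: Rome MATCH
  Quinn White: Tokyo
  Noah Thomas: Rome MATCH
  Sam Wilson: Tokyo

Count: 2

2


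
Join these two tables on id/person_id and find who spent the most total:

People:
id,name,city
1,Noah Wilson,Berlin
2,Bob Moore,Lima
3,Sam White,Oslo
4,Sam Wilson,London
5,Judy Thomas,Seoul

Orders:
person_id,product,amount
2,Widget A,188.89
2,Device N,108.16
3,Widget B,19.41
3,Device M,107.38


Join on: people.id = orders.person_id

Joined rows:
  Bob Moore (Lima) bought Widget A for $188.89
  Bob Moore (Lima) bought Device N for $108.16
  Sam White (Oslo) bought Widget B for $19.41
  Sam White (Oslo) bought Device M for $107.38

Total per person:
  Bob Moore: $297.05
  Sam White: $126.79

Top spender: Bob Moore ($297.05)

Bob Moore ($297.05)


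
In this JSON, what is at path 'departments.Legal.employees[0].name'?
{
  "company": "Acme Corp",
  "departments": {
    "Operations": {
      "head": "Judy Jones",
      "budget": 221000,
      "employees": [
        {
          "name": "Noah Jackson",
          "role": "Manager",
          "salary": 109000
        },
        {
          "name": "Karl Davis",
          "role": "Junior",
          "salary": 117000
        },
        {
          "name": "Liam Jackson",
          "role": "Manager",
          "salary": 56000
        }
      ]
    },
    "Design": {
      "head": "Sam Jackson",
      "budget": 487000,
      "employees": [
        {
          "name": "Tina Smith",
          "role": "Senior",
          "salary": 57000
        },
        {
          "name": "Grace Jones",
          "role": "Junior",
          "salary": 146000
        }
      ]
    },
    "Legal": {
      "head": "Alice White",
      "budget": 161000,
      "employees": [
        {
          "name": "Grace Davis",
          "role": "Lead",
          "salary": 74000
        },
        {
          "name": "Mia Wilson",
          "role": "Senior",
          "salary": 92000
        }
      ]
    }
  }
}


Path: departments.Legal.employees[0].name

Navigate:
  -> departments
  -> Legal
  -> employees[0].name = 'Grace Davis'

Grace Davis


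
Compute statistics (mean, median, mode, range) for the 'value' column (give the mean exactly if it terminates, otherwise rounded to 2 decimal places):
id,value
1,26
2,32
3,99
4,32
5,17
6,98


Data: [26, 32, 99, 32, 17, 98]
Count: 6
Sum: 304
Mean: 304/6 ≈ 50.67 (rounded to 2 decimal places)
Sorted: [17, 26, 32, 32, 98, 99]
Median: 32.0
Mode: 32 (2 times)
Range: 99 - 17 = 82
Min: 17, Max: 99

mean≈50.67, median=32.0, mode=32, range=82


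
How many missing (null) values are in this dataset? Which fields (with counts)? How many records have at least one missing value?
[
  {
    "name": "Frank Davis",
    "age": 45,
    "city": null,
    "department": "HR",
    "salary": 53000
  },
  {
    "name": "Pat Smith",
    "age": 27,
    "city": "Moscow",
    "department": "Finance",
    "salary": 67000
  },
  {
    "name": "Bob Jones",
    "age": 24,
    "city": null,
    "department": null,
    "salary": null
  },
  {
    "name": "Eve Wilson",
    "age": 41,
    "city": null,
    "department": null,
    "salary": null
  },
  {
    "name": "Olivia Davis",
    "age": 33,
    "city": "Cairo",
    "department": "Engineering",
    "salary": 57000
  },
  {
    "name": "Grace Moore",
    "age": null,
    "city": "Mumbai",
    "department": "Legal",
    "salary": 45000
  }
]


Checking for missing (null) values in 6 records:

  Frank Davis: city
  Pat Smith: complete
  Bob Jones: city, department, salary
  Eve Wilson: city, department, salary
  Olivia Davis: complete
  Grace Moore: age

Per field:
  name: 0 missing
  age: 1 missing
  city: 3 missing
  department: 2 missing
  salary: 2 missing

Total missing values: 8
Records with any missing: 4

8 missing values (age: 1, city: 3, department: 2, salary: 2); 4 incomplete records


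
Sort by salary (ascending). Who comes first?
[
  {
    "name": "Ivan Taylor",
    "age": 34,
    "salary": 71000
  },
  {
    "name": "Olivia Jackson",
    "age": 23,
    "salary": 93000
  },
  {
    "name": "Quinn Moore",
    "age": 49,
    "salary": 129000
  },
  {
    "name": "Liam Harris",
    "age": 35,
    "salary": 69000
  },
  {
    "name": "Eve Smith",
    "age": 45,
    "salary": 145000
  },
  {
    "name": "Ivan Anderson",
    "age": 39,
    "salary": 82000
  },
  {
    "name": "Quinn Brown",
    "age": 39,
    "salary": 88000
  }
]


Sort by: salary (ascending)

Sorted order:
  1. Liam Harris (salary = 69000)
  2. Ivan Taylor (salary = 71000)
  3. Ivan Anderson (salary = 82000)
  4. Quinn Brown (salary = 88000)
  5. Olivia Jackson (salary = 93000)
  6. Quinn Moore (salary = 129000)
  7. Eve Smith (salary = 145000)

First: Liam Harris

Liam Harris


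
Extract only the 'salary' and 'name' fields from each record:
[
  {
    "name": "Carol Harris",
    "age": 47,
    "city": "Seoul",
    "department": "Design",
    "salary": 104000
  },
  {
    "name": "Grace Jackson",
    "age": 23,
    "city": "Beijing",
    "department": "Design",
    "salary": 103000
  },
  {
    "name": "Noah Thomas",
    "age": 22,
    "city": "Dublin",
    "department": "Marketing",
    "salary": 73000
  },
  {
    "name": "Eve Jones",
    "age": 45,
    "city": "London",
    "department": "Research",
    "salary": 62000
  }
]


Original: 4 records with fields: name, age, city, department, salary
Keep: ['salary', 'name']
Drop: ['age', 'city', 'department']
Result: 4 records, 2 fields each

[
  {
    "salary": 104000,
    "name": "Carol Harris"
  },
  {
    "salary": 103000,
    "name": "Grace Jackson"
  },
  {
    "salary": 73000,
    "name": "Noah Thomas"
  },
  {
    "salary": 62000,
    "name": "Eve Jones"
  }
]


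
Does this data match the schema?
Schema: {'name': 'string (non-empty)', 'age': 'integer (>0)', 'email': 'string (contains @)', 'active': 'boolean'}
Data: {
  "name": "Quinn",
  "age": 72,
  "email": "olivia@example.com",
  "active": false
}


Validating each field against schema:
  name: OK (non-empty string)
  age: OK (positive integer)
  email: OK (string with @)
  active: OK (boolean)

Result: VALID

VALID


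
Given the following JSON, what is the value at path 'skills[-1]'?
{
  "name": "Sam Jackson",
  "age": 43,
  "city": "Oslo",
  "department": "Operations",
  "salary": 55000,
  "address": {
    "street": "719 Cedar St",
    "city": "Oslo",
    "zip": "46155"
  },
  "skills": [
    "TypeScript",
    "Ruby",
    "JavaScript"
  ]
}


Query: skills[-1]
Path: skills -> last element
Value: JavaScript

JavaScript


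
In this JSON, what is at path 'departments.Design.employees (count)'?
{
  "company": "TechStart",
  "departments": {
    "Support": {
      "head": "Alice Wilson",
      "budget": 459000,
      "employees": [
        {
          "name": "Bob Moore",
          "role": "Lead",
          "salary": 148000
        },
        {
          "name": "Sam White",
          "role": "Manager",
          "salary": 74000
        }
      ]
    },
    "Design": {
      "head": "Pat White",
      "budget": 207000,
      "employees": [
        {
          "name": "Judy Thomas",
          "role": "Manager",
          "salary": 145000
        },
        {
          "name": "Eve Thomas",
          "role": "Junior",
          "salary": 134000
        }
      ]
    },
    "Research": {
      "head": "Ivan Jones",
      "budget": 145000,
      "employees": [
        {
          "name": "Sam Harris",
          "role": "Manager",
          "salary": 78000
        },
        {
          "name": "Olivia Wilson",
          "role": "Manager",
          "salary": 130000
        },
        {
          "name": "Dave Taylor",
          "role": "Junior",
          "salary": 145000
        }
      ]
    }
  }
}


Path: departments.Design.employees (count)

Navigate:
  -> departments
  -> Design
  -> employees (array, length 2)

2


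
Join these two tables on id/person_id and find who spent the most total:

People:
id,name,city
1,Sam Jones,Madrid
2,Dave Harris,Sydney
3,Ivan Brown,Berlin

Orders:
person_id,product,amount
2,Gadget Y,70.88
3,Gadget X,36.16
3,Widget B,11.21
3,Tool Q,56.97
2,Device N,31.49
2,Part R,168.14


Join on: people.id = orders.person_id

Joined rows:
  Dave Harris (Sydney) bought Gadget Y for $70.88
  Ivan Brown (Berlin) bought Gadget X for $36.16
  Ivan Brown (Berlin) bought Widget B for $11.21
  Ivan Brown (Berlin) bought Tool Q for $56.97
  Dave Harris (Sydney) bought Device N for $31.49
  Dave Harris (Sydney) bought Part R for $168.14

Total per person:
  Dave Harris: $270.51
  Ivan Brown: $104.34

Top spender: Dave Harris ($270.51)

Dave Harris ($270.51)


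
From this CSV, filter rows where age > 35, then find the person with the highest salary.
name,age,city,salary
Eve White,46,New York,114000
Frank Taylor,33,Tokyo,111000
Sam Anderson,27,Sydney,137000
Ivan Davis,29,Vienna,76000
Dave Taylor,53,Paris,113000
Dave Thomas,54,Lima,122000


Filter: age > 35
Sort by: salary (descending)

Filtered records (3):
  Dave Thomas, age 54, salary $122000
  Eve White, age 46, salary $114000
  Dave Taylor, age 53, salary $113000

Highest salary: Dave Thomas ($122000)

Dave Thomas
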